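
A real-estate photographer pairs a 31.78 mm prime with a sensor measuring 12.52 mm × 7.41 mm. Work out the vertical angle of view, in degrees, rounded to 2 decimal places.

Angle of view α = 2·arctan(h/2f) with h = 7.41 mm and f = 31.78 mm.
h/2f = 0.11658; arctan(0.11658) ≈ 6.6497°, so α ≈ 13.2994°.

13.30°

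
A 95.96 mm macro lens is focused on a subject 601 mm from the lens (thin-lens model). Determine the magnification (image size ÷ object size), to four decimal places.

0.1900×

Thin lens: 1/f = 1/dₒ + 1/dᵢ → 1/dᵢ = 1/95.96 − 1/601 = 0.0087571 mm⁻¹, so dᵢ ≈ 114.1929 mm.
Magnification m = dᵢ/dₒ = 114.1929/601 ≈ 0.19000.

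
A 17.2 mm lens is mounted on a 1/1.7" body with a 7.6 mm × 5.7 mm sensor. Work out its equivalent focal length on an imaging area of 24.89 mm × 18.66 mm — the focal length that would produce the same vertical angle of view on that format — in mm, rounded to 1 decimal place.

Equal angle of view means equal height/f ratio, so f₂ = f₁ · (height₂/height₁) = 17.2 × 18.66/5.7.
f₂ = 17.2 × 3.27368 ≈ 56.307 mm.

56.3 mm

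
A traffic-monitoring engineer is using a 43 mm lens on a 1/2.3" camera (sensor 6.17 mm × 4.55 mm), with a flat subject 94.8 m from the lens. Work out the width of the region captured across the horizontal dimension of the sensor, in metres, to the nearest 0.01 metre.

dₒ: 94.8 m = 94800 mm.
Similar triangles through the lens centre give W/dₒ = w/dᵢ; with 1/f = 1/dₒ + 1/dᵢ this gives W = w·(dₒ − f)/f.
W = 6.17 mm × (94800 − 43) / 43 = 6.17 × 2203.6512 ≈ 13596.528 mm = 13.5965 m.

13.60 m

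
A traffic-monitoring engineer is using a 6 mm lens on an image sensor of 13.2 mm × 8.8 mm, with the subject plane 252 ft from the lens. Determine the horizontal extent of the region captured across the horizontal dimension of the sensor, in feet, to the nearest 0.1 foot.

dₒ: 252 ft × 304.8 mm/ft = 76809.60 mm.
Similar triangles through the lens centre give W/dₒ = w/dᵢ; with 1/f = 1/dₒ + 1/dᵢ this gives W = w·(dₒ − f)/f.
W = 13.2 mm × (76809.6 − 6) / 6 = 13.2 × 12800.5996 ≈ 168967.915 mm = 168967.915/304.8 ft = 554.357 ft.

554.4 ft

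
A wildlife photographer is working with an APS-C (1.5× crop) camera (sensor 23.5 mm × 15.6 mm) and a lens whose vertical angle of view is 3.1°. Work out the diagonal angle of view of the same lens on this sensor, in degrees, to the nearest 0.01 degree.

5.60°

From the vertical AOV: f = 15.6 / (2·tan(1.55°)) = 15.6 / 0.05412 ≈ 288.2568 mm.
Sensor diagonal = √(23.5² + 15.6²) = √795.6100 ≈ 28.2066 mm.
Diagonal AOV = 2·arctan(28.2066 / (2 × 288.2568)) = 2·arctan(0.04893) ≈ 5.6021°.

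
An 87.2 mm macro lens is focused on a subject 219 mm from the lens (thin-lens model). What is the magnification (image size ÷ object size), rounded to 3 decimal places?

Thin lens: 1/f = 1/dₒ + 1/dᵢ → 1/dᵢ = 1/87.2 − 1/219 = 0.0069017 mm⁻¹, so dᵢ ≈ 144.8923 mm.
Magnification m = dᵢ/dₒ = 144.8923/219 ≈ 0.66161.

0.662×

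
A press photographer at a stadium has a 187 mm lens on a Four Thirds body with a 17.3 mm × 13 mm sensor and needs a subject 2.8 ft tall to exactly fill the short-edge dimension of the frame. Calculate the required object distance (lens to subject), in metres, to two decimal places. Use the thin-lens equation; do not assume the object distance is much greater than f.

W: 2.8 ft × 304.8 mm/ft = 853.44 mm.
Magnification m = h/W = dᵢ/dₒ; combined with 1/f = 1/dₒ + 1/dᵢ this gives dₒ = f·(1 + W/h).
dₒ = 187 mm × (1 + 853.44/13) = 187 × 66.6492 ≈ 12463.406 mm = 12.4634 m.

12.46 m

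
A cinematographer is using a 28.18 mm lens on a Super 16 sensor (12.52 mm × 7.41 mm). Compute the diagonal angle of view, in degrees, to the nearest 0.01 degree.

28.95°

Sensor diagonal = √(12.52² + 7.41²) = √211.6585 ≈ 14.5485 mm.
Angle of view α = 2·arctan(d/2f) with d = 14.5485 mm and f = 28.18 mm.
d/2f = 0.25813; arctan(0.25813) ≈ 14.4741°, so α ≈ 28.9482°.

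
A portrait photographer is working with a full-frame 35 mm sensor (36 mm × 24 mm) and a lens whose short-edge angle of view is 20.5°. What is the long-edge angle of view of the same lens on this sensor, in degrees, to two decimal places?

30.35°

From the short-edge AOV: f = 24 / (2·tan(10.25°)) = 24 / 0.36166 ≈ 66.3609 mm.
Long-edge AOV = 2·arctan(36 / (2 × 66.3609)) = 2·arctan(0.27124) ≈ 30.3520°.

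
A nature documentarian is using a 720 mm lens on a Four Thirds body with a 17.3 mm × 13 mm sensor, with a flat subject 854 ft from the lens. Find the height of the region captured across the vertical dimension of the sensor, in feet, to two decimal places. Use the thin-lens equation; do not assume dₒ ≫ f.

15.38 ft

dₒ: 854 ft × 304.8 mm/ft = 260299.19 mm.
Similar triangles through the lens centre give W/dₒ = h/dᵢ; with 1/f = 1/dₒ + 1/dᵢ this gives W = h·(dₒ − f)/f.
W = 13 mm × (260299 − 720) / 720 = 13 × 360.5267 ≈ 4686.847 mm = 4686.847/304.8 ft = 15.3768 ft.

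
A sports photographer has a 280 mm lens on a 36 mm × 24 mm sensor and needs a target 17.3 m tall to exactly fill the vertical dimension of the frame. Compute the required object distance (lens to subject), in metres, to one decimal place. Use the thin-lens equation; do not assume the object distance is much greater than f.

202.1 m

W: 17.3 m = 17300 mm.
Magnification m = h/W = dᵢ/dₒ; combined with 1/f = 1/dₒ + 1/dᵢ this gives dₒ = f·(1 + W/h).
dₒ = 280 mm × (1 + 17300/24) = 280 × 721.8333 ≈ 202113.333 mm = 202.113 m.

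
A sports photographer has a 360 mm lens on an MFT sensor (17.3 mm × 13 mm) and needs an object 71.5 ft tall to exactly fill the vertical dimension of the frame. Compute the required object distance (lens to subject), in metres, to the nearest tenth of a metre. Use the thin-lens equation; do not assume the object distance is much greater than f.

603.9 m

W: 71.5 ft × 304.8 mm/ft = 21793.20 mm.
Magnification m = h/W = dᵢ/dₒ; combined with 1/f = 1/dₒ + 1/dᵢ this gives dₒ = f·(1 + W/h).
dₒ = 360 mm × (1 + 21793.2/13) = 360 × 1677.3999 ≈ 603863.981 mm = 603.864 m.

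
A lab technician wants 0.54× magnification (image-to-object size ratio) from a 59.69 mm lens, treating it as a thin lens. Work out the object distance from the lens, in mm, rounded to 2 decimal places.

With m = dᵢ/dₒ and 1/f = 1/dₒ + 1/dᵢ, substituting dᵢ = m·dₒ gives 1/f = (1 + 1/m)/dₒ, hence dₒ = f·(1 + 1/m).
dₒ = 59.69 × (1 + 1/0.54) = 59.69 × 2.85185 ≈ 170.227 mm.

170.23 mm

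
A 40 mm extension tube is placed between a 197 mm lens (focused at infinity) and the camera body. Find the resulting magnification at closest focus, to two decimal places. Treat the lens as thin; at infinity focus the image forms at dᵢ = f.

The tube moves the image plane from f to f + e, so dᵢ = 197 + 40 = 237 mm. Focus is achieved when 1/f = 1/dₒ + 1/dᵢ, giving dₒ = 1/(1/f − 1/(f+e)).
Magnification m = dᵢ/dₒ = (f+e)·(1/f − 1/(f+e)) = e/f = 40/197 ≈ 0.2030.

0.20×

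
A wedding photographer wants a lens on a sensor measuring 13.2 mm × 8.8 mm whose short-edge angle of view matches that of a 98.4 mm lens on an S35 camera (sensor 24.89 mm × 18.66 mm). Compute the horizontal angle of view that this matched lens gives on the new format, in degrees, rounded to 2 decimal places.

Equal short-edge AOV ⇒ f₂ = f₁ · 8.8/18.66 = 98.4 × 0.47160 ≈ 46.4051 mm.
Horizontal AOV on the new format = 2·arctan(13.2 / (2 × 46.4051)) = 2·arctan(0.14223) ≈ 16.1893°.

16.19°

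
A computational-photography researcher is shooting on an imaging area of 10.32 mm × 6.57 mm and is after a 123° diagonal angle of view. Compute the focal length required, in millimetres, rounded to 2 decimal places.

Sensor diagonal = √(10.32² + 6.57²) = √149.6673 ≈ 12.2339 mm.
From α = 2·arctan(d/2f) we get f = d / (2·tan(α/2)).
With d = 12.2339 mm and α/2 = 61.5°, tan(α/2) ≈ 1.84177, so f ≈ 12.2339 / 3.68354 ≈ 3.3212 mm.

3.32 mm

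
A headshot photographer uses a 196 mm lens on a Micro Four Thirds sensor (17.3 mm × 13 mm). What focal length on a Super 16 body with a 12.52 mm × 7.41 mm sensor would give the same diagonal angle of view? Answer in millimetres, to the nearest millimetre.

Sensor diagonal = √(17.3² + 13²) = √468.2900 ≈ 21.6400 mm.
Sensor diagonal = √(12.52² + 7.41²) = √211.6585 ≈ 14.5485 mm.
Equal angle of view means equal diagonal/f ratio, so f₂ = f₁ · (diagonal₂/diagonal₁) = 196 × 14.5485/21.6400.
f₂ = 196 × 0.67230 ≈ 131.770 mm.

132 mm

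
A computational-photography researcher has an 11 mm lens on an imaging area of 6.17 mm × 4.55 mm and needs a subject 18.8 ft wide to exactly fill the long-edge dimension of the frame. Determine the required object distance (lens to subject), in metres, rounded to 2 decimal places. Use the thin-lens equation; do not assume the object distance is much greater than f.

10.23 m

W: 18.8 ft × 304.8 mm/ft = 5730.24 mm.
Magnification m = w/W = dᵢ/dₒ; combined with 1/f = 1/dₒ + 1/dᵢ this gives dₒ = f·(1 + W/w).
dₒ = 11 mm × (1 + 5730.24/6.17) = 11 × 929.7261 ≈ 10226.987 mm = 10.227 m.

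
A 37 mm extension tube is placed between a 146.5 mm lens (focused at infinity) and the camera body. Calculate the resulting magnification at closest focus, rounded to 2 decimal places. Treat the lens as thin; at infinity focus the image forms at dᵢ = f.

0.25×

The tube moves the image plane from f to f + e, so dᵢ = 146.5 + 37 = 183.5 mm. Focus is achieved when 1/f = 1/dₒ + 1/dᵢ, giving dₒ = 1/(1/f − 1/(f+e)).
Magnification m = dᵢ/dₒ = (f+e)·(1/f − 1/(f+e)) = e/f = 37/146.5 ≈ 0.2526.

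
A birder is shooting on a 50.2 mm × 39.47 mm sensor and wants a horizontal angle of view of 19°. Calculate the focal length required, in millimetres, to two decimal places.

149.99 mm

From α = 2·arctan(w/2f) we get f = w / (2·tan(α/2)).
With w = 50.2 mm and α/2 = 9.5°, tan(α/2) ≈ 0.16734, so f ≈ 50.2 / 0.33469 ≈ 149.9917 mm.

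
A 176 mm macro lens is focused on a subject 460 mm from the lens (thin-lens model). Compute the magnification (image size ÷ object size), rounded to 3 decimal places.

0.620×

Thin lens: 1/f = 1/dₒ + 1/dᵢ → 1/dᵢ = 1/176 − 1/460 = 0.0035079 mm⁻¹, so dᵢ ≈ 285.0704 mm.
Magnification m = dᵢ/dₒ = 285.0704/460 ≈ 0.61972.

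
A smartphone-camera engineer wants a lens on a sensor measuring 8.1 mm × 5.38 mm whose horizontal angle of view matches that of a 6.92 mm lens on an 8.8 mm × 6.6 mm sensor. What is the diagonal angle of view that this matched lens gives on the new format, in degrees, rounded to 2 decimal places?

74.71°

Equal horizontal AOV ⇒ f₂ = f₁ · 8.1/8.8 = 6.92 × 0.92045 ≈ 6.3695 mm.
Sensor diagonal = √(8.1² + 5.38²) = √94.5544 ≈ 9.7239 mm.
Diagonal AOV on the new format = 2·arctan(9.7239 / (2 × 6.3695)) = 2·arctan(0.76331) ≈ 74.7099°.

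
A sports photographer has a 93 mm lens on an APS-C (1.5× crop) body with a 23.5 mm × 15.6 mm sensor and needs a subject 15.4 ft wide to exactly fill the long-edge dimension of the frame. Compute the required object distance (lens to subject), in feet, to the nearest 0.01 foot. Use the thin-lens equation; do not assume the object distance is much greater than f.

W: 15.4 ft × 304.8 mm/ft = 4693.92 mm.
Magnification m = w/W = dᵢ/dₒ; combined with 1/f = 1/dₒ + 1/dᵢ this gives dₒ = f·(1 + W/w).
dₒ = 93 mm × (1 + 4693.92/23.5) = 93 × 200.7413 ≈ 18668.938 mm = 18668.938/304.8 ft = 61.2498 ft.

61.25 ft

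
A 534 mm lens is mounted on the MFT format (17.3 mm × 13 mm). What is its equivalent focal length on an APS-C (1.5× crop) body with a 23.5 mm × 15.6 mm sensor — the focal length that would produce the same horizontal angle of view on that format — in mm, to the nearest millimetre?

725 mm

Equal angle of view means equal width/f ratio, so f₂ = f₁ · (width₂/width₁) = 534 × 23.5/17.3.
f₂ = 534 × 1.35838 ≈ 725.376 mm.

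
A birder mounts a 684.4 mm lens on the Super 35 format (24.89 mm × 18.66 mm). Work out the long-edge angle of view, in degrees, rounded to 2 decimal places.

Angle of view α = 2·arctan(w/2f) with w = 24.89 mm and f = 684.4 mm.
w/2f = 0.01818; arctan(0.01818) ≈ 1.0417°, so α ≈ 2.0835°.

2.08°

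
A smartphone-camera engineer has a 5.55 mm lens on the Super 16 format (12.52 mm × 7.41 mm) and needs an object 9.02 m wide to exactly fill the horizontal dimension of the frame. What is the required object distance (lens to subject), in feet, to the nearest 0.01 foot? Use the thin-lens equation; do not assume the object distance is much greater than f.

13.14 ft

W: 9.02 m = 9020 mm.
Magnification m = w/W = dᵢ/dₒ; combined with 1/f = 1/dₒ + 1/dᵢ this gives dₒ = f·(1 + W/w).
dₒ = 5.55 mm × (1 + 9020/12.52) = 5.55 × 721.4473 ≈ 4004.032 mm = 4004.032/304.8 ft = 13.1366 ft.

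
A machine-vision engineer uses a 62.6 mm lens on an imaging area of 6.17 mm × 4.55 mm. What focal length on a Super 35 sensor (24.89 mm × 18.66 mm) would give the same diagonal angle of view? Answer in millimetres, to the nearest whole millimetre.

254 mm

Sensor diagonal = √(6.17² + 4.55²) = √58.7714 ≈ 7.6663 mm.
Sensor diagonal = √(24.89² + 18.66²) = √967.7077 ≈ 31.1080 mm.
Equal angle of view means equal diagonal/f ratio, so f₂ = f₁ · (diagonal₂/diagonal₁) = 62.6 × 31.1080/7.6663.
f₂ = 62.6 × 4.05779 ≈ 254.017 mm.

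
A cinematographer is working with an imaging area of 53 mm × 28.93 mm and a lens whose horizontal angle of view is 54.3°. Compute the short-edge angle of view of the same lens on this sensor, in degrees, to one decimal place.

From the horizontal AOV: f = 53 / (2·tan(27.15°)) = 53 / 1.02566 ≈ 51.6743 mm.
Short-edge AOV = 2·arctan(28.93 / (2 × 51.6743)) = 2·arctan(0.27993) ≈ 31.2767°.

31.3°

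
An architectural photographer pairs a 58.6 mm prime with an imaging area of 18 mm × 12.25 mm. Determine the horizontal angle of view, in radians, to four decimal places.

0.3048 rad

Angle of view α = 2·arctan(w/2f) with w = 18 mm and f = 58.6 mm.
w/2f = 0.15358; arctan(0.15358) ≈ 0.1524 rad, so α ≈ 0.3048 rad.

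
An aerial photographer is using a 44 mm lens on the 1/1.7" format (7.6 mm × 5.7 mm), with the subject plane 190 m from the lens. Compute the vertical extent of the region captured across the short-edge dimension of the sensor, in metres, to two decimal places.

24.61 m

dₒ: 190 m = 190000 mm.
Similar triangles through the lens centre give W/dₒ = h/dᵢ; with 1/f = 1/dₒ + 1/dᵢ this gives W = h·(dₒ − f)/f.
W = 5.7 mm × (190000 − 44) / 44 = 5.7 × 4317.1818 ≈ 24607.936 mm = 24.6079 m.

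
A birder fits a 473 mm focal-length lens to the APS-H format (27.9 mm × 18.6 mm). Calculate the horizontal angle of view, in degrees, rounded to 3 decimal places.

Angle of view α = 2·arctan(w/2f) with w = 27.9 mm and f = 473 mm.
w/2f = 0.02949; arctan(0.02949) ≈ 1.6893°, so α ≈ 3.3786°.

3.379°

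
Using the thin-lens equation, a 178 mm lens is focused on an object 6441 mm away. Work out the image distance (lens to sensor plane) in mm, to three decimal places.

183.059 mm

1/dᵢ = 1/f − 1/dₒ = 1/178 − 1/6441 = 0.0054627 mm⁻¹.
dᵢ = 1/0.0054627 ≈ 183.0589 mm.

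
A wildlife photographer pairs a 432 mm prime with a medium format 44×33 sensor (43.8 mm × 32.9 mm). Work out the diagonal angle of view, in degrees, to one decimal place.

7.3°

Sensor diagonal = √(43.8² + 32.9²) = √3000.8500 ≈ 54.7800 mm.
Angle of view α = 2·arctan(d/2f) with d = 54.7800 mm and f = 432 mm.
d/2f = 0.06340; arctan(0.06340) ≈ 3.6279°, so α ≈ 7.2557°.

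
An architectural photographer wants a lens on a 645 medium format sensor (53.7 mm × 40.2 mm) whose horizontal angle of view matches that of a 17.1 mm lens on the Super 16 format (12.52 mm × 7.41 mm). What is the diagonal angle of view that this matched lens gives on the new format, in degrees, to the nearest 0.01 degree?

Equal horizontal AOV ⇒ f₂ = f₁ · 53.7/12.52 = 17.1 × 4.28914 ≈ 73.3442 mm.
Sensor diagonal = √(53.7² + 40.2²) = √4499.7300 ≈ 67.0800 mm.
Diagonal AOV on the new format = 2·arctan(67.0800 / (2 × 73.3442)) = 2·arctan(0.45730) ≈ 49.1488°.

49.15°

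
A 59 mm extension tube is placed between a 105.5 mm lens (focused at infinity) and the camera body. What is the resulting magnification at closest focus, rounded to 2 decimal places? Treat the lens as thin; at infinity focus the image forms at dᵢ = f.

The tube moves the image plane from f to f + e, so dᵢ = 105.5 + 59 = 164.5 mm. Focus is achieved when 1/f = 1/dₒ + 1/dᵢ, giving dₒ = 1/(1/f − 1/(f+e)).
Magnification m = dᵢ/dₒ = (f+e)·(1/f − 1/(f+e)) = e/f = 59/105.5 ≈ 0.5592.

0.56×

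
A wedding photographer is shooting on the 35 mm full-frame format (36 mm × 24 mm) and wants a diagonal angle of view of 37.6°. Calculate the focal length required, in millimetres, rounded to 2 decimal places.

63.55 mm

Sensor diagonal = √(36² + 24²) = √1872.0000 ≈ 43.2666 mm.
From α = 2·arctan(d/2f) we get f = d / (2·tan(α/2)).
With d = 43.2666 mm and α/2 = 18.8°, tan(α/2) ≈ 0.34043, so f ≈ 43.2666 / 0.68086 ≈ 63.5474 mm.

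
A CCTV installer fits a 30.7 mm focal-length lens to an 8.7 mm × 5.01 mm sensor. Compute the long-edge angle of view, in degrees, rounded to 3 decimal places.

16.130°

Angle of view α = 2·arctan(w/2f) with w = 8.7 mm and f = 30.7 mm.
w/2f = 0.14169; arctan(0.14169) ≈ 8.0648°, so α ≈ 16.1295°.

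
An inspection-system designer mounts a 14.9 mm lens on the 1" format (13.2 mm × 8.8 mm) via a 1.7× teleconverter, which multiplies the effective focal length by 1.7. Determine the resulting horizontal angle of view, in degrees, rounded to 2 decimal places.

29.21°

Effective focal length f = 14.9 × 1.7 = 25.33 mm.
α = 2·arctan(13.2 / (2 × 25.33)) = 2·arctan(0.26056) ≈ 29.2086°.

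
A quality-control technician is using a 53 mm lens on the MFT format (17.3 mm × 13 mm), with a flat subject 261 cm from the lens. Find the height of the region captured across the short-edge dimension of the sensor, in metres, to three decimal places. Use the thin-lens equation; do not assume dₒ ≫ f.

dₒ: 261 cm = 2610 mm.
Similar triangles through the lens centre give W/dₒ = h/dᵢ; with 1/f = 1/dₒ + 1/dᵢ this gives W = h·(dₒ − f)/f.
W = 13 mm × (2610 − 53) / 53 = 13 × 48.2453 ≈ 627.189 mm = 0.627189 m.

0.627 m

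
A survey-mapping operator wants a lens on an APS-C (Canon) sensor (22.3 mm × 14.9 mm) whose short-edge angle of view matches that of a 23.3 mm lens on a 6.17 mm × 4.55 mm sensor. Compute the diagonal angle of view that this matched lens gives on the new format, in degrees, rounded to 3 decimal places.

Equal short-edge AOV ⇒ f₂ = f₁ · 14.9/4.55 = 23.3 × 3.27473 ≈ 76.3011 mm.
Sensor diagonal = √(22.3² + 14.9²) = √719.3000 ≈ 26.8198 mm.
Diagonal AOV on the new format = 2·arctan(26.8198 / (2 × 76.3011)) = 2·arctan(0.17575) ≈ 19.9358°.

19.936°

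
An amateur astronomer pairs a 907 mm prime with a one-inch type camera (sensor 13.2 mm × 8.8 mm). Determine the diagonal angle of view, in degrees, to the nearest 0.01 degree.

1.00°

Sensor diagonal = √(13.2² + 8.8²) = √251.6800 ≈ 15.8644 mm.
Angle of view α = 2·arctan(d/2f) with d = 15.8644 mm and f = 907 mm.
d/2f = 0.00875; arctan(0.00875) ≈ 0.5011°, so α ≈ 1.0021°.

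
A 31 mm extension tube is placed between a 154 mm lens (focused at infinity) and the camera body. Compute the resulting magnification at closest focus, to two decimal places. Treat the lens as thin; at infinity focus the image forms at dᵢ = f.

0.20×

The tube moves the image plane from f to f + e, so dᵢ = 154 + 31 = 185 mm. Focus is achieved when 1/f = 1/dₒ + 1/dᵢ, giving dₒ = 1/(1/f − 1/(f+e)).
Magnification m = dᵢ/dₒ = (f+e)·(1/f − 1/(f+e)) = e/f = 31/154 ≈ 0.2013.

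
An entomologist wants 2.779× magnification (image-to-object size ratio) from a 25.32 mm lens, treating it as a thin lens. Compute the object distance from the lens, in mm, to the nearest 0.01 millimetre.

34.43 mm

With m = dᵢ/dₒ and 1/f = 1/dₒ + 1/dᵢ, substituting dᵢ = m·dₒ gives 1/f = (1 + 1/m)/dₒ, hence dₒ = f·(1 + 1/m).
dₒ = 25.32 × (1 + 1/2.779) = 25.32 × 1.35984 ≈ 34.431 mm.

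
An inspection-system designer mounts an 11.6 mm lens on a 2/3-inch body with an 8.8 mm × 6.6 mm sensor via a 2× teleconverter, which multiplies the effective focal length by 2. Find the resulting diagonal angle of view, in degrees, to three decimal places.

26.674°

Effective focal length f = 11.6 × 2 = 23.2 mm.
Sensor diagonal = √(8.8² + 6.6²) = √121.0000 ≈ 11.0000 mm.
α = 2·arctan(11.000 / (2 × 23.2)) = 2·arctan(0.23707) ≈ 26.6737°.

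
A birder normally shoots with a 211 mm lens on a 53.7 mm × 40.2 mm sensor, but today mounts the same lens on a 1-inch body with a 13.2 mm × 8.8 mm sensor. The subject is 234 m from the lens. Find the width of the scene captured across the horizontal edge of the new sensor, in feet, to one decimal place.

48.0 ft

The focal length stays 211 mm; the relevant sensor dimension is now w = 13.2 mm. Object distance dₒ = 234 m = 234000 mm.
Thin-lens field width W = w·(dₒ − f)/f = 13.2 × (234000 − 211)/211 ≈ 14625.663 mm = 14625.663/304.8 ft = 47.9845 ft.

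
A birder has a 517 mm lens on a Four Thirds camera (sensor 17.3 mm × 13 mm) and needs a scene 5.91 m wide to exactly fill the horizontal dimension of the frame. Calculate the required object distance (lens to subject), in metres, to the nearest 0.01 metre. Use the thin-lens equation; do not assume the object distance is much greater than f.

177.13 m

W: 5.91 m = 5910 mm.
Magnification m = w/W = dᵢ/dₒ; combined with 1/f = 1/dₒ + 1/dᵢ this gives dₒ = f·(1 + W/w).
dₒ = 517 mm × (1 + 5910/17.3) = 517 × 342.6185 ≈ 177133.763 mm = 177.134 m.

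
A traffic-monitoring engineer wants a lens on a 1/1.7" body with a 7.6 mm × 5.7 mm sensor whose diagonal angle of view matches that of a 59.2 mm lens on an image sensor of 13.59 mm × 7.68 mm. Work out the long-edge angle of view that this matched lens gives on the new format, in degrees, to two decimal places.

12.04°

Sensor diagonal = √(13.59² + 7.68²) = √243.6705 ≈ 15.6099 mm.
Sensor diagonal = √(7.6² + 5.7²) = √90.2500 ≈ 9.5000 mm.
Equal diagonal AOV ⇒ f₂ = f₁ · 9.5000/15.6099 = 59.2 × 0.60859 ≈ 36.0283 mm.
Long-edge AOV on the new format = 2·arctan(7.6 / (2 × 36.0283)) = 2·arctan(0.10547) ≈ 12.0418°.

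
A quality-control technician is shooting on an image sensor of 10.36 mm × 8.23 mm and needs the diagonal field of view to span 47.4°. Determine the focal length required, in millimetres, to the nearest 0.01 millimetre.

15.07 mm

Sensor diagonal = √(10.36² + 8.23²) = √175.0625 ≈ 13.2311 mm.
From α = 2·arctan(d/2f) we get f = d / (2·tan(α/2)).
With d = 13.2311 mm and α/2 = 23.7°, tan(α/2) ≈ 0.43897, so f ≈ 13.2311 / 0.87794 ≈ 15.0707 mm.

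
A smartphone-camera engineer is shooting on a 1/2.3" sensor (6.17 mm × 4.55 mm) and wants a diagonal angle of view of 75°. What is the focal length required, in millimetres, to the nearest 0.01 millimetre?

5.00 mm

Sensor diagonal = √(6.17² + 4.55²) = √58.7714 ≈ 7.6663 mm.
From α = 2·arctan(d/2f) we get f = d / (2·tan(α/2)).
With d = 7.6663 mm and α/2 = 37.5°, tan(α/2) ≈ 0.76733, so f ≈ 7.6663 / 1.53465 ≈ 4.9954 mm.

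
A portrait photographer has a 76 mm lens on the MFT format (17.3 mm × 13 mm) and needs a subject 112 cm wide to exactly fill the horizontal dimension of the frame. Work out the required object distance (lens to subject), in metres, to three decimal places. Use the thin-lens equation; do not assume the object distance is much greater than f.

4.996 m

W: 112 cm = 1120 mm.
Magnification m = w/W = dᵢ/dₒ; combined with 1/f = 1/dₒ + 1/dᵢ this gives dₒ = f·(1 + W/w).
dₒ = 76 mm × (1 + 1120/17.3) = 76 × 65.7399 ≈ 4996.231 mm = 4.99623 m.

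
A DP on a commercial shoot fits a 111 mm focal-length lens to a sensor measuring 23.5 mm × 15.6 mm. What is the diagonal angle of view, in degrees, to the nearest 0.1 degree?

14.5°

Sensor diagonal = √(23.5² + 15.6²) = √795.6100 ≈ 28.2066 mm.
Angle of view α = 2·arctan(d/2f) with d = 28.2066 mm and f = 111 mm.
d/2f = 0.12706; arctan(0.12706) ≈ 7.2410°, so α ≈ 14.4820°.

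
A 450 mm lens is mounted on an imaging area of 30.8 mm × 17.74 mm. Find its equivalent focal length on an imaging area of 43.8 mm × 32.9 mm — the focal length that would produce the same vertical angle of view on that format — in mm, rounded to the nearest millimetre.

835 mm

Equal angle of view means equal height/f ratio, so f₂ = f₁ · (height₂/height₁) = 450 × 32.9/17.74.
f₂ = 450 × 1.85457 ≈ 834.555 mm.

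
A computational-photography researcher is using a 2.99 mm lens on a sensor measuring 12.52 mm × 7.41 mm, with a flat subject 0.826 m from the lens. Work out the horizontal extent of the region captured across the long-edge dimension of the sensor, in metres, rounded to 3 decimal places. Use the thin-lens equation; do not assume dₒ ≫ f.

3.446 m

dₒ: 0.826 m = 826 mm.
Similar triangles through the lens centre give W/dₒ = w/dᵢ; with 1/f = 1/dₒ + 1/dᵢ this gives W = w·(dₒ − f)/f.
W = 12.52 mm × (826 − 2.99) / 2.99 = 12.52 × 275.2542 ≈ 3446.182 mm = 3.44618 m.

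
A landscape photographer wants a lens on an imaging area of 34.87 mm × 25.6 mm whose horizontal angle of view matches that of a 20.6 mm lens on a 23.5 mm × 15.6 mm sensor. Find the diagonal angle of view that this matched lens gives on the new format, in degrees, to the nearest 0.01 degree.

70.57°

Equal horizontal AOV ⇒ f₂ = f₁ · 34.87/23.5 = 20.6 × 1.48383 ≈ 30.5669 mm.
Sensor diagonal = √(34.87² + 25.6²) = √1871.2769 ≈ 43.2583 mm.
Diagonal AOV on the new format = 2·arctan(43.2583 / (2 × 30.5669)) = 2·arctan(0.70760) ≈ 70.5664°.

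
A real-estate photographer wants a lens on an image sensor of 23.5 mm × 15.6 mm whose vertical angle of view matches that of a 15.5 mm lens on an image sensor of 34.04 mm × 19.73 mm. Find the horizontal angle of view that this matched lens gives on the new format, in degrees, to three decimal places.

87.588°

Equal vertical AOV ⇒ f₂ = f₁ · 15.6/19.73 = 15.5 × 0.79067 ≈ 12.2554 mm.
Horizontal AOV on the new format = 2·arctan(23.5 / (2 × 12.2554)) = 2·arctan(0.95876) ≈ 87.5876°.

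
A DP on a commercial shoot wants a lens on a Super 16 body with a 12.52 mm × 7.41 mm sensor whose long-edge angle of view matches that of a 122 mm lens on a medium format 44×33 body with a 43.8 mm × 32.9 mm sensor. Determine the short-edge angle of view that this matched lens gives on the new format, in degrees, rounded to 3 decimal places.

Equal long-edge AOV ⇒ f₂ = f₁ · 12.52/43.8 = 122 × 0.28584 ≈ 34.8731 mm.
Short-edge AOV on the new format = 2·arctan(7.41 / (2 × 34.8731)) = 2·arctan(0.10624) ≈ 12.1290°.

12.129°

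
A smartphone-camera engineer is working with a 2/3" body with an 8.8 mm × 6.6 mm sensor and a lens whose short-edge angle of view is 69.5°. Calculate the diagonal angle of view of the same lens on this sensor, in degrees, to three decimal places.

98.287°

From the short-edge AOV: f = 6.6 / (2·tan(34.75°)) = 6.6 / 1.38745 ≈ 4.7569 mm.
Sensor diagonal = √(8.8² + 6.6²) = √121.0000 ≈ 11.0000 mm.
Diagonal AOV = 2·arctan(11.0000 / (2 × 4.7569)) = 2·arctan(1.15621) ≈ 98.2872°.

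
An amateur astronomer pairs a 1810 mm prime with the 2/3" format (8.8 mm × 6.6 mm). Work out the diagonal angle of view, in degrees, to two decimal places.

Sensor diagonal = √(8.8² + 6.6²) = √121.0000 ≈ 11.0000 mm.
Angle of view α = 2·arctan(d/2f) with d = 11.0000 mm and f = 1810 mm.
d/2f = 0.00304; arctan(0.00304) ≈ 0.1741°, so α ≈ 0.3482°.

0.35°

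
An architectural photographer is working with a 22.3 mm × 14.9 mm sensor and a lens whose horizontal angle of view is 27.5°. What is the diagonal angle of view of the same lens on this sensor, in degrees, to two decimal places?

From the horizontal AOV: f = 22.3 / (2·tan(13.75°)) = 22.3 / 0.48940 ≈ 45.5663 mm.
Sensor diagonal = √(22.3² + 14.9²) = √719.3000 ≈ 26.8198 mm.
Diagonal AOV = 2·arctan(26.8198 / (2 × 45.5663)) = 2·arctan(0.29429) ≈ 32.7977°.

32.80°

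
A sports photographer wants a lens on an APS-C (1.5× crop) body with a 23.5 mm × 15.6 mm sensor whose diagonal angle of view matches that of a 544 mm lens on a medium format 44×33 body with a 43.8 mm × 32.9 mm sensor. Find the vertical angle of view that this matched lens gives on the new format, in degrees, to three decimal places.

3.190°

Sensor diagonal = √(43.8² + 32.9²) = √3000.8500 ≈ 54.7800 mm.
Sensor diagonal = √(23.5² + 15.6²) = √795.6100 ≈ 28.2066 mm.
Equal diagonal AOV ⇒ f₂ = f₁ · 28.2066/54.7800 = 544 × 0.51491 ≈ 280.1089 mm.
Vertical AOV on the new format = 2·arctan(15.6 / (2 × 280.1089)) = 2·arctan(0.02785) ≈ 3.1901°.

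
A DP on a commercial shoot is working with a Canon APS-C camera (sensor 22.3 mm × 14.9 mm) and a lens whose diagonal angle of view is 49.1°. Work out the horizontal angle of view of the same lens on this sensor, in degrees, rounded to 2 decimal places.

Sensor diagonal = √(22.3² + 14.9²) = √719.3000 ≈ 26.8198 mm.
From the diagonal AOV: f = 26.8198 / (2·tan(24.55°)) = 26.8198 / 0.91356 ≈ 29.3574 mm.
Horizontal AOV = 2·arctan(22.3 / (2 × 29.3574)) = 2·arctan(0.37980) ≈ 41.5938°.

41.59°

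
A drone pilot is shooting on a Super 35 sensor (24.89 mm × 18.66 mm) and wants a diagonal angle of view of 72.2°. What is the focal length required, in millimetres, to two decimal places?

21.33 mm

Sensor diagonal = √(24.89² + 18.66²) = √967.7077 ≈ 31.1080 mm.
From α = 2·arctan(d/2f) we get f = d / (2·tan(α/2)).
With d = 31.1080 mm and α/2 = 36.1°, tan(α/2) ≈ 0.72921, so f ≈ 31.1080 / 1.45843 ≈ 21.3299 mm.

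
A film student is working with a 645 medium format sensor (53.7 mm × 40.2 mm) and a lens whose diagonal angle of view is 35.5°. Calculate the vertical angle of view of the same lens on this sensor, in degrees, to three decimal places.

Sensor diagonal = √(53.7² + 40.2²) = √4499.7300 ≈ 67.0800 mm.
From the diagonal AOV: f = 67.0800 / (2·tan(17.75°)) = 67.0800 / 0.64021 ≈ 104.7790 mm.
Vertical AOV = 2·arctan(40.2 / (2 × 104.7790)) = 2·arctan(0.19183) ≈ 21.7185°.

21.719°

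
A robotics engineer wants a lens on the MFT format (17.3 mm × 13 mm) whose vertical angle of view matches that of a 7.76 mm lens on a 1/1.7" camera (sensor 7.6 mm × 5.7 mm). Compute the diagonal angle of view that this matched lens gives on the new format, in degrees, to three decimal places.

62.880°

Equal vertical AOV ⇒ f₂ = f₁ · 13/5.7 = 7.76 × 2.28070 ≈ 17.6982 mm.
Sensor diagonal = √(17.3² + 13²) = √468.2900 ≈ 21.6400 mm.
Diagonal AOV on the new format = 2·arctan(21.6400 / (2 × 17.6982)) = 2·arctan(0.61136) ≈ 62.8799°.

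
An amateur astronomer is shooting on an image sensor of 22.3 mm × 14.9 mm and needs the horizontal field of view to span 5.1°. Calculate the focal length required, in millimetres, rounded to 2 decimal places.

From α = 2·arctan(w/2f) we get f = w / (2·tan(α/2)).
With w = 22.3 mm and α/2 = 2.55°, tan(α/2) ≈ 0.04454, so f ≈ 22.3 / 0.08907 ≈ 250.3632 mm.

250.36 mm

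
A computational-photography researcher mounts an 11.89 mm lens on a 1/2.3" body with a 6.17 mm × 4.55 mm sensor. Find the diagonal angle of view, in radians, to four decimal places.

0.6237 rad

Sensor diagonal = √(6.17² + 4.55²) = √58.7714 ≈ 7.6663 mm.
Angle of view α = 2·arctan(d/2f) with d = 7.6663 mm and f = 11.89 mm.
d/2f = 0.32238; arctan(0.32238) ≈ 0.3119 rad, so α ≈ 0.6237 rad.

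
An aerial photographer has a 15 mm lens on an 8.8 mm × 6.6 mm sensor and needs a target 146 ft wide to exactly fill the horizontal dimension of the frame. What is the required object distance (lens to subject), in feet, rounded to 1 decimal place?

248.9 ft

W: 146 ft × 304.8 mm/ft = 44500.80 mm.
Magnification m = w/W = dᵢ/dₒ; combined with 1/f = 1/dₒ + 1/dᵢ this gives dₒ = f·(1 + W/w).
dₒ = 15 mm × (1 + 44500.8/8.8) = 15 × 5057.9089 ≈ 75868.634 mm = 75868.634/304.8 ft = 248.913 ft.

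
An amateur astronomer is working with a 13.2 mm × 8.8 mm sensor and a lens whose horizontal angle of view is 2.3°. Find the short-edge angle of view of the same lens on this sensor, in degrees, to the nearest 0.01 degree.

From the horizontal AOV: f = 13.2 / (2·tan(1.15°)) = 13.2 / 0.04015 ≈ 328.7838 mm.
Short-edge AOV = 2·arctan(8.8 / (2 × 328.7838)) = 2·arctan(0.01338) ≈ 1.5334°.

1.53°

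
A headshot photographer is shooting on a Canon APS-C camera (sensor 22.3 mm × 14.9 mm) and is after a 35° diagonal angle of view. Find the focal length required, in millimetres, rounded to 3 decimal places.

Sensor diagonal = √(22.3² + 14.9²) = √719.3000 ≈ 26.8198 mm.
From α = 2·arctan(d/2f) we get f = d / (2·tan(α/2)).
With d = 26.8198 mm and α/2 = 17.5°, tan(α/2) ≈ 0.31530, so f ≈ 26.8198 / 0.63060 ≈ 42.5307 mm.

42.531 mm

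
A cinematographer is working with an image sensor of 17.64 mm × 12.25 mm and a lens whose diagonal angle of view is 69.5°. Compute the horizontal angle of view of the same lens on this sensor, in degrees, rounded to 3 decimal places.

Sensor diagonal = √(17.64² + 12.25²) = √461.2321 ≈ 21.4763 mm.
From the diagonal AOV: f = 21.4763 / (2·tan(34.75°)) = 21.4763 / 1.38745 ≈ 15.4790 mm.
Horizontal AOV = 2·arctan(17.64 / (2 × 15.4790)) = 2·arctan(0.56980) ≈ 59.3494°.

59.349°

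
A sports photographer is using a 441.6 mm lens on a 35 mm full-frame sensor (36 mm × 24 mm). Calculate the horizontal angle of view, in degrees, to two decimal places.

Angle of view α = 2·arctan(w/2f) with w = 36 mm and f = 441.6 mm.
w/2f = 0.04076; arctan(0.04076) ≈ 2.3341°, so α ≈ 4.6683°.

4.67°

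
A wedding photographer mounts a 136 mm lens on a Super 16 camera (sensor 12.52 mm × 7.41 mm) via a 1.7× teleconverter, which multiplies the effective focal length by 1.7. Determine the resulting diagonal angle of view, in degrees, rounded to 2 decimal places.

3.60°

Effective focal length f = 136 × 1.7 = 231.2 mm.
Sensor diagonal = √(12.52² + 7.41²) = √211.6585 ≈ 14.5485 mm.
α = 2·arctan(14.548 / (2 × 231.2)) = 2·arctan(0.03146) ≈ 3.6042°.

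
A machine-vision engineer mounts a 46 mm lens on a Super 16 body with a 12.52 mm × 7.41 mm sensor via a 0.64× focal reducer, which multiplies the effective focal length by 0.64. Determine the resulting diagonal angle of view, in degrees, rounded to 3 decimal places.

Effective focal length f = 46 × 0.64 = 29.44 mm.
Sensor diagonal = √(12.52² + 7.41²) = √211.6585 ≈ 14.5485 mm.
α = 2·arctan(14.548 / (2 × 29.44)) = 2·arctan(0.24709) ≈ 27.7581°.

27.758°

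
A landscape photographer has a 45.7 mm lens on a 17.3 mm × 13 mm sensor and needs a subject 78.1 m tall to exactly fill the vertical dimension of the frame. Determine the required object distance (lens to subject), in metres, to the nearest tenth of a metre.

274.6 m

W: 78.1 m = 78100 mm.
Magnification m = h/W = dᵢ/dₒ; combined with 1/f = 1/dₒ + 1/dᵢ this gives dₒ = f·(1 + W/h).
dₒ = 45.7 mm × (1 + 78100/13) = 45.7 × 6008.6923 ≈ 274597.238 mm = 274.597 m.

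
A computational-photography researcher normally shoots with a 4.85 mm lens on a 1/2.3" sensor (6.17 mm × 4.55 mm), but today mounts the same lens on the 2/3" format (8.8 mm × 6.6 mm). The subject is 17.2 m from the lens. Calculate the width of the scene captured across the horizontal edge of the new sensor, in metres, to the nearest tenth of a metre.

The focal length stays 4.85 mm; the relevant sensor dimension is now w = 8.8 mm. Object distance dₒ = 17.2 m = 17200 mm.
Thin-lens field width W = w·(dₒ − f)/f = 8.8 × (17200 − 4.85)/4.85 ≈ 31199.447 mm = 31.1994 m.

31.2 m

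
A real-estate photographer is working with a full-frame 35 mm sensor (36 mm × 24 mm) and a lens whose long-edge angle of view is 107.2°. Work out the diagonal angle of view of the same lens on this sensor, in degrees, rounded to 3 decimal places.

From the long-edge AOV: f = 36 / (2·tan(53.6°)) = 36 / 2.71273 ≈ 13.2707 mm.
Sensor diagonal = √(36² + 24²) = √1872.0000 ≈ 43.2666 mm.
Diagonal AOV = 2·arctan(43.2666 / (2 × 13.2707)) = 2·arctan(1.63015) ≈ 116.9467°.

116.947°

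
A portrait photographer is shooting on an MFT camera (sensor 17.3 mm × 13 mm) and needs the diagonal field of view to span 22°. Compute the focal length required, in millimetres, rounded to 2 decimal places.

55.66 mm

Sensor diagonal = √(17.3² + 13²) = √468.2900 ≈ 21.6400 mm.
From α = 2·arctan(d/2f) we get f = d / (2·tan(α/2)).
With d = 21.6400 mm and α/2 = 11°, tan(α/2) ≈ 0.19438, so f ≈ 21.6400 / 0.38876 ≈ 55.6641 mm.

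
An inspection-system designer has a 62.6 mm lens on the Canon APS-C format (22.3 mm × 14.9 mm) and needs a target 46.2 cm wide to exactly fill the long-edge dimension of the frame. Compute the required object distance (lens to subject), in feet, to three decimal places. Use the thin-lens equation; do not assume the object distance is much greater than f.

4.460 ft

W: 46.2 cm = 462 mm.
Magnification m = w/W = dᵢ/dₒ; combined with 1/f = 1/dₒ + 1/dᵢ this gives dₒ = f·(1 + W/w).
dₒ = 62.6 mm × (1 + 462/22.3) = 62.6 × 21.7175 ≈ 1359.515 mm = 1359.515/304.8 ft = 4.46035 ft.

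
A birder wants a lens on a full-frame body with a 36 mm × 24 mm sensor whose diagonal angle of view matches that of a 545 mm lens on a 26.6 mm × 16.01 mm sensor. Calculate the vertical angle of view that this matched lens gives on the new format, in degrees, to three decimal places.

1.810°

Sensor diagonal = √(26.6² + 16.01²) = √963.8801 ≈ 31.0464 mm.
Sensor diagonal = √(36² + 24²) = √1872.0000 ≈ 43.2666 mm.
Equal diagonal AOV ⇒ f₂ = f₁ · 43.2666/31.0464 = 545 × 1.39361 ≈ 759.5177 mm.
Vertical AOV on the new format = 2·arctan(24 / (2 × 759.5177)) = 2·arctan(0.01580) ≈ 1.8103°.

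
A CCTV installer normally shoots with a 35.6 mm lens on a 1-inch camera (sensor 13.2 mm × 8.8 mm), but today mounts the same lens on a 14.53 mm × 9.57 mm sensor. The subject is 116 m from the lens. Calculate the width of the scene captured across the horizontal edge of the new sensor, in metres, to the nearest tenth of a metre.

47.3 m

The focal length stays 35.6 mm; the relevant sensor dimension is now w = 14.53 mm. Object distance dₒ = 116 m = 116000 mm.
Thin-lens field width W = w·(dₒ − f)/f = 14.53 × (116000 − 35.6)/35.6 ≈ 47330.414 mm = 47.3304 m.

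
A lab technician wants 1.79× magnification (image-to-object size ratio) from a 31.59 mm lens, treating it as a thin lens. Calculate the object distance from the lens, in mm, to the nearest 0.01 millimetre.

With m = dᵢ/dₒ and 1/f = 1/dₒ + 1/dᵢ, substituting dᵢ = m·dₒ gives 1/f = (1 + 1/m)/dₒ, hence dₒ = f·(1 + 1/m).
dₒ = 31.59 × (1 + 1/1.79) = 31.59 × 1.55866 ≈ 49.238 mm.

49.24 mm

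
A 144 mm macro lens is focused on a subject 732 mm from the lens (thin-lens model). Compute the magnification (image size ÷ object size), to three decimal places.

Thin lens: 1/f = 1/dₒ + 1/dᵢ → 1/dᵢ = 1/144 − 1/732 = 0.0055783 mm⁻¹, so dᵢ ≈ 179.2653 mm.
Magnification m = dᵢ/dₒ = 179.2653/732 ≈ 0.24490.

0.245×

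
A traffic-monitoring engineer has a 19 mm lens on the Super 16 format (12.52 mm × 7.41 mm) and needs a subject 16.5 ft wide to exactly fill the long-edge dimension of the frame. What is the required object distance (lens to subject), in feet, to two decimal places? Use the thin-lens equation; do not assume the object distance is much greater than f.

25.10 ft

W: 16.5 ft × 304.8 mm/ft = 5029.20 mm.
Magnification m = w/W = dᵢ/dₒ; combined with 1/f = 1/dₒ + 1/dᵢ this gives dₒ = f·(1 + W/w).
dₒ = 19 mm × (1 + 5029.2/12.52) = 19 × 402.6933 ≈ 7651.172 mm = 7651.172/304.8 ft = 25.1023 ft.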